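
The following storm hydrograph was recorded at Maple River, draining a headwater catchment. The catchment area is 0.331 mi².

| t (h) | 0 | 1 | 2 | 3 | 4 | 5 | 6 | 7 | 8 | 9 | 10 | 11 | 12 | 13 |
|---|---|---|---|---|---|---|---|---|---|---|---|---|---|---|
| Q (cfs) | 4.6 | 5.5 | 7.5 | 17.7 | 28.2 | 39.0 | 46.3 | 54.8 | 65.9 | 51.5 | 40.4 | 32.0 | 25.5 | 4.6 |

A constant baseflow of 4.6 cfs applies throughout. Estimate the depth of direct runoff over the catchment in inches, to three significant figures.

d ≈ 1.68 in

Direct runoff: 0.0, 0.9, 2.9, 13.1, 23.6, 34.4, 41.7, 50.2, 61.3, 46.9, 35.8, 27.4, 20.9, 0.0 cfs; ΣQ_DR = 359.1 cfs.
V = ΣQ_DR · Δt = 359.1 × 3600 s = 1.293 × 10^6 ft³.
Over A = 0.331 mi², depth = V / A = 1.68 in.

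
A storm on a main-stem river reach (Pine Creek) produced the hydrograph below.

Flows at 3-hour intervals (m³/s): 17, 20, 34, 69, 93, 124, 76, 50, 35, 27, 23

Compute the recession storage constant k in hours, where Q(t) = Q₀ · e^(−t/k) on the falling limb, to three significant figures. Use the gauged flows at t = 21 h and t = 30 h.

k ≈ 11.6 h

On the falling limb, Q drops from 50 to 23 m³/s between t = 21 h and t = 30 h (Δt = 9 h).
k = −Δt / ln(Q₂/Q₁) = −9 / ln(23/50) = 11.6 h.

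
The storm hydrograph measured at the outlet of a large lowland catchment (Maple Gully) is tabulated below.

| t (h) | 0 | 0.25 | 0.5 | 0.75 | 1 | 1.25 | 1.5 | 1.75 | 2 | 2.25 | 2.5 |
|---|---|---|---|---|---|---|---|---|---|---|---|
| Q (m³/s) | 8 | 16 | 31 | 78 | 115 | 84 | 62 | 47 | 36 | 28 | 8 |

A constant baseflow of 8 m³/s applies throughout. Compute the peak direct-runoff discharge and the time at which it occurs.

Subtracting baseflow gives direct-runoff ordinates: 0.0, 8.0, 23.0, 70.0, 107.0, 76.0, 54.0, 39.0, 28.0, 20.0, 0.0 m³/s.
The maximum is 107.0 m³/s, occurring at the reading for t = 1 h.

Q_p = 107.0 m³/s at t = 1 h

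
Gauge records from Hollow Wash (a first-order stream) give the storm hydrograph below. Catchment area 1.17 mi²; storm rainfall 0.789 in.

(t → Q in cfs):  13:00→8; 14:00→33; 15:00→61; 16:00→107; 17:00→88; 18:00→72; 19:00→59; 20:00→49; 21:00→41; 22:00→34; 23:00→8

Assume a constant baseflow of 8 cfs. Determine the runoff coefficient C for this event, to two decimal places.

ΣQ_DR = 472.0 cfs; V = ΣQ_DR·Δt = 1.699 × 10^6 ft³.
Runoff depth d = V / A = 0.6251 in.
C = d / P = 0.6251 / 0.789 = 0.79.

C ≈ 0.79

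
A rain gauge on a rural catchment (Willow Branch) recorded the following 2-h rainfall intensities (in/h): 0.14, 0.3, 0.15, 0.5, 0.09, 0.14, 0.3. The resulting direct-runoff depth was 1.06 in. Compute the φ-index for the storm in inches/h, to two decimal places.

φ ≈ 0.19 in/h

Only the 3 blocks with intensity above φ contribute runoff: 0.3, 0.5, 0.3 in/h.
Σ(I−φ)·Δt = d  ⇒  (0.3+0.5+0.3 − 3φ)·2 = 1.06
φ = (1.100 − 1.06/2) / 3 = 0.19 in/h.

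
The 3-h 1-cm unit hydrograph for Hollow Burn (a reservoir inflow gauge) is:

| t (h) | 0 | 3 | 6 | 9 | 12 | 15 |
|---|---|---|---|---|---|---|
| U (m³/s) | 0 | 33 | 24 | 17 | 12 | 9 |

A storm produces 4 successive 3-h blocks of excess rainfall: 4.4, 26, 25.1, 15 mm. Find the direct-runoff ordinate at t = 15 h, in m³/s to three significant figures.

By discrete convolution, Q_j = Σ (P_i / 10 mm) · U_{j−i}.
At t = 15 h (j=5): Q = (4.4/10)·9 + (26/10)·12 + (25.1/10)·17 + (15/10)·24 = 114 m³/s.

Q ≈ 114 m³/s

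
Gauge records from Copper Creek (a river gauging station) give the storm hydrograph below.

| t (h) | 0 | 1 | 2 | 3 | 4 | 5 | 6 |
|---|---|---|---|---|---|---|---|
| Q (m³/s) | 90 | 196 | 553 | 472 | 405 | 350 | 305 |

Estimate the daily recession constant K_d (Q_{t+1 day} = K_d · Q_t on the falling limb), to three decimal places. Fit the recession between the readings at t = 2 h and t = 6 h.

K_d ≈ 0.028

Between t = 2 h and t = 6 h the flow falls from 553 to 305 m³/s over 4×1 h = 4 h.
Per-interval ratio K = (305/553)^(1/4) = 0.8618; K_d = K^(24/1) = 0.028.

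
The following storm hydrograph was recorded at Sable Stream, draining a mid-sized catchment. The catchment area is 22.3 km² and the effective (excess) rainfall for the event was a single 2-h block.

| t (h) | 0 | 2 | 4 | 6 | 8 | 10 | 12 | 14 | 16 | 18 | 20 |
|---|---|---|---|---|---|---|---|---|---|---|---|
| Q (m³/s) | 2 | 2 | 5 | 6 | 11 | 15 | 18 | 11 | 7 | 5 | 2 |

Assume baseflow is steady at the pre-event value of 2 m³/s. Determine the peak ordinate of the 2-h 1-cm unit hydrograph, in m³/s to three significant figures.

U_p ≈ 7.99 m³/s

Direct runoff: 0.0, 0.0, 3.0, 4.0, 9.0, 13.0, 16.0, 9.0, 5.0, 3.0, 0.0 m³/s; ΣQ_DR = 62.00 m³/s, peak = 16.0 m³/s.
Runoff depth d = ΣQ_DR·Δt / A = 62.00 × 7200 / (22.3 km²) = 20.02 mm.
The 1-cm UH is the DRH scaled by (10 mm)/d, so U_p = 16.0 × 10/20.02 = 7.99 m³/s.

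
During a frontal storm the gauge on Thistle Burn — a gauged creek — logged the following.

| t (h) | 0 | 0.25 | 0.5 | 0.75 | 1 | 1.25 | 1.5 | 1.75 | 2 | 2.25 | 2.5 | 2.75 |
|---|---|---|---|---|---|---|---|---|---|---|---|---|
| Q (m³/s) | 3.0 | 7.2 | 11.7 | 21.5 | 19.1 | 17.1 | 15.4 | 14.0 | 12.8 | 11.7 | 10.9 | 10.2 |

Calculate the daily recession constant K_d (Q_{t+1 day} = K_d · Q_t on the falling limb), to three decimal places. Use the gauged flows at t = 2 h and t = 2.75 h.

K_d ≈ 0.001

Between t = 2 h and t = 2.75 h the flow falls from 12.8 to 10.2 m³/s over 3×0.25 h = 0.75 h.
Per-interval ratio K = (10.2/12.8)^(1/3) = 0.9271; K_d = K^(24/0.25) = 0.001.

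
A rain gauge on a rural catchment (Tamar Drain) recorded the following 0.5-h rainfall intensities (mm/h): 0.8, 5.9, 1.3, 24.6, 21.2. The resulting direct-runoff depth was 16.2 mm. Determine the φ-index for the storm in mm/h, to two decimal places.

Only the 2 blocks with intensity above φ contribute runoff: 24.6, 21.2 mm/h.
Σ(I−φ)·Δt = d  ⇒  (24.6+21.2 − 2φ)·0.5 = 16.2
φ = (45.80 − 16.2/0.5) / 2 = 6.70 mm/h.

φ ≈ 6.70 mm/h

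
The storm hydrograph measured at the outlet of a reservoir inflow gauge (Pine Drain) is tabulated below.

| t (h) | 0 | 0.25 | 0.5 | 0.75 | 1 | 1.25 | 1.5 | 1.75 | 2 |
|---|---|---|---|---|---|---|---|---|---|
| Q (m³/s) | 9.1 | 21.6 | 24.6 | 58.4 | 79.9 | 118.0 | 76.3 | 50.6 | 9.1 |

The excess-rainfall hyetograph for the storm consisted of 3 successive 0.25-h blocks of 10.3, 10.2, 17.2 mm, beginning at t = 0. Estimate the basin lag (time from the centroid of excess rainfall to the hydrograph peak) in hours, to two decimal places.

Centroid of excess rainfall: t_c = Σ P_i·t̄_i / ΣP_i = 0.4208 h (block centres at 0.125, 0.375, 0.625 h).
Hydrograph peak occurs at t = 1.25 h, so basin lag t_L = 1.25 − 0.4208 = 0.83 h.

t_L ≈ 0.83 h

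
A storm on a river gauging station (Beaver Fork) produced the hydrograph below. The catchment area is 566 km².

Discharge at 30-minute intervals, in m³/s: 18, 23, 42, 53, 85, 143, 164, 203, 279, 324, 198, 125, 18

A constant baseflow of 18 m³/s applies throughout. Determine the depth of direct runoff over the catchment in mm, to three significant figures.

Direct runoff: 0.0, 5.0, 24.0, 35.0, 67.0, 125.0, 146.0, 185.0, 261.0, 306.0, 180.0, 107.0, 0.0 m³/s; ΣQ_DR = 1441 m³/s.
V = ΣQ_DR · Δt = 1441 × 1800 s = 2.594 × 10^6 m³.
Over A = 566 km², depth = V / A = 4.58 mm.

d ≈ 4.58 mm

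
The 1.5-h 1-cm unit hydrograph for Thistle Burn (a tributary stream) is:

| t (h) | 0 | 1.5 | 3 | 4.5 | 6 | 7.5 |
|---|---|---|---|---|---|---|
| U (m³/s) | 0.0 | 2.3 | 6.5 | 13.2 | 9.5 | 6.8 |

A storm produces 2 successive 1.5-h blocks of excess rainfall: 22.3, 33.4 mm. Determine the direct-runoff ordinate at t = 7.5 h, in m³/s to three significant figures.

Q ≈ 46.9 m³/s

By discrete convolution, Q_j = Σ (P_i / 10 mm) · U_{j−i}.
At t = 7.5 h (j=5): Q = (22.3/10)·6.8 + (33.4/10)·9.5 = 46.9 m³/s.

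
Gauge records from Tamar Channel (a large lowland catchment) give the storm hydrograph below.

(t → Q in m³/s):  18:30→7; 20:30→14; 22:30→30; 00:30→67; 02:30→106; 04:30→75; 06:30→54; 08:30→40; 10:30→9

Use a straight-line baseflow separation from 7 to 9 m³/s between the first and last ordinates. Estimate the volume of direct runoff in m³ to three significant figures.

Direct-runoff ordinates (Q − Q_b): 0.00, 6.75, 22.50, 59.25, 98.00, 66.75, 45.50, 31.25, 0.00 m³/s.
ΣQ_DR = 330.0 m³/s.
With Δt = 2 h = 7200 s, V = ΣQ_DR · Δt = 330.0 × 7200 = 2.38 × 10^6 m³.

V ≈ 2.38 × 10^6 m³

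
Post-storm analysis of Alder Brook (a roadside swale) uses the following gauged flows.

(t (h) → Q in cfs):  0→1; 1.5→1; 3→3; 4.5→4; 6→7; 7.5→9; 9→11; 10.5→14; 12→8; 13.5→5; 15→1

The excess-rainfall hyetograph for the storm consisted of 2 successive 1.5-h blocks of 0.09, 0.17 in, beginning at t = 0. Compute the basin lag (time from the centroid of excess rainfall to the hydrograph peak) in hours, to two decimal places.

t_L ≈ 8.77 h

Centroid of excess rainfall: t_c = Σ P_i·t̄_i / ΣP_i = 1.7308 h (block centres at 0.75, 2.25 h).
Hydrograph peak occurs at t = 10.5 h, so basin lag t_L = 10.5 − 1.7308 = 8.77 h.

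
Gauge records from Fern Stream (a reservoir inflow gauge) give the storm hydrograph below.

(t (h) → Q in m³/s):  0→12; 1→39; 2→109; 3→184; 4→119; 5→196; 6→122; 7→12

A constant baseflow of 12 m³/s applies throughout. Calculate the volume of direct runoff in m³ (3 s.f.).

Direct-runoff ordinates (Q − Q_b): 0.0, 27.0, 97.0, 172.0, 107.0, 184.0, 110.0, 0.0 m³/s.
ΣQ_DR = 697.0 m³/s.
With Δt = 1 h = 3600 s, V = ΣQ_DR · Δt = 697.0 × 3600 = 2.51 × 10^6 m³.

V ≈ 2.51 × 10^6 m³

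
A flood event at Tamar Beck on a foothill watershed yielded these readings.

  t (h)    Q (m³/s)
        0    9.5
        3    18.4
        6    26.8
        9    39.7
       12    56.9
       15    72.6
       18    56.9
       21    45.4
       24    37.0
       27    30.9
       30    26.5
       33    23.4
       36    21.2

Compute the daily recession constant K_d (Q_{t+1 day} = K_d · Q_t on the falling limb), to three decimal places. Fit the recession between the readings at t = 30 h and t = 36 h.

Between t = 30 h and t = 36 h the flow falls from 26.5 to 21.2 m³/s over 2×3 h = 6 h.
Per-interval ratio K = (21.2/26.5)^(1/2) = 0.8944; K_d = K^(24/3) = 0.410.

K_d ≈ 0.410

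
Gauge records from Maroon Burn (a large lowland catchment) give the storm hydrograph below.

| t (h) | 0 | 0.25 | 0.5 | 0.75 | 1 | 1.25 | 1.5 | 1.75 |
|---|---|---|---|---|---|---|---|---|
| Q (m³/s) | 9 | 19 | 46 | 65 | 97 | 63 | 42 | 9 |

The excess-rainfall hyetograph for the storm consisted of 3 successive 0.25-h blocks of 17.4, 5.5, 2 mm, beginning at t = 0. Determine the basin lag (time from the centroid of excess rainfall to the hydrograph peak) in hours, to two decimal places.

t_L ≈ 0.78 h

Centroid of excess rainfall: t_c = Σ P_i·t̄_i / ΣP_i = 0.2204 h (block centres at 0.125, 0.375, 0.625 h).
Hydrograph peak occurs at t = 1 h, so basin lag t_L = 1 − 0.2204 = 0.78 h.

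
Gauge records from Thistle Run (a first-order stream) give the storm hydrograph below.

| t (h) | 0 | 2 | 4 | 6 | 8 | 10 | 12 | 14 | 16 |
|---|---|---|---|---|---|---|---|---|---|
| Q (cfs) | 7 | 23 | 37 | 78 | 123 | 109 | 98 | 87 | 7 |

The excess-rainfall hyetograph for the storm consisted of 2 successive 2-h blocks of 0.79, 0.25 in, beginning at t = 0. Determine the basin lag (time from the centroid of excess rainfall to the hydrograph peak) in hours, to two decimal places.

t_L ≈ 6.52 h

Centroid of excess rainfall: t_c = Σ P_i·t̄_i / ΣP_i = 1.4808 h (block centres at 1, 3 h).
Hydrograph peak occurs at t = 8 h, so basin lag t_L = 8 − 1.4808 = 6.52 h.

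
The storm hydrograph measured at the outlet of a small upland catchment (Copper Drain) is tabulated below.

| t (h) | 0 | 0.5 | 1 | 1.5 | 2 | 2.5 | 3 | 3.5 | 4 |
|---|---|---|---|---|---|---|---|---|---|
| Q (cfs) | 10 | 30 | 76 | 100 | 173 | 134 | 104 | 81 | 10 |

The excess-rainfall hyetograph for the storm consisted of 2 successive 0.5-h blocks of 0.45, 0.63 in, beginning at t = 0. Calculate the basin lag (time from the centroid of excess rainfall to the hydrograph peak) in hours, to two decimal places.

Centroid of excess rainfall: t_c = Σ P_i·t̄_i / ΣP_i = 0.5417 h (block centres at 0.25, 0.75 h).
Hydrograph peak occurs at t = 2 h, so basin lag t_L = 2 − 0.5417 = 1.46 h.

t_L ≈ 1.46 h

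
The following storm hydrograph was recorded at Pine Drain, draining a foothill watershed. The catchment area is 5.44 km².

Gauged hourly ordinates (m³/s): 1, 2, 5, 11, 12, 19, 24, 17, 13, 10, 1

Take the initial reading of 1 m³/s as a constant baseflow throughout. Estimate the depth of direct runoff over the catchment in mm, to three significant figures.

Direct runoff: 0.0, 1.0, 4.0, 10.0, 11.0, 18.0, 23.0, 16.0, 12.0, 9.0, 0.0 m³/s; ΣQ_DR = 104.0 m³/s.
V = ΣQ_DR · Δt = 104.0 × 3600 s = 3.744 × 10^5 m³.
Over A = 5.44 km², depth = V / A = 68.8 mm.

d ≈ 68.8 mm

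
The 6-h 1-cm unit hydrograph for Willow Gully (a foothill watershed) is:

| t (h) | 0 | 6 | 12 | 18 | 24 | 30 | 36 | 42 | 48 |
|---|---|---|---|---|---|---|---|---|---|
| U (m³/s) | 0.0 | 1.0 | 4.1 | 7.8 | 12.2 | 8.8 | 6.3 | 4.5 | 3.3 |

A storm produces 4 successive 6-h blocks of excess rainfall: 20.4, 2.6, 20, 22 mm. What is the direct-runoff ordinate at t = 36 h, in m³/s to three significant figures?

Q ≈ 56.7 m³/s

By discrete convolution, Q_j = Σ (P_i / 10 mm) · U_{j−i}.
At t = 36 h (j=6): Q = (20.4/10)·6.3 + (2.6/10)·8.8 + (20/10)·12.2 + (22/10)·7.8 = 56.7 m³/s.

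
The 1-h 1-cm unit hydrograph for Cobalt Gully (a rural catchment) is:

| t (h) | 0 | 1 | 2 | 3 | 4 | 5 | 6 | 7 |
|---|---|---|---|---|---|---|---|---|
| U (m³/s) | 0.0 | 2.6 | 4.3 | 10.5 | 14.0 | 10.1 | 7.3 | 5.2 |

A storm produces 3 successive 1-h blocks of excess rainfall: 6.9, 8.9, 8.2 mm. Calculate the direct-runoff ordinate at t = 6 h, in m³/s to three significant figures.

By discrete convolution, Q_j = Σ (P_i / 10 mm) · U_{j−i}.
At t = 6 h (j=6): Q = (6.9/10)·7.3 + (8.9/10)·10.1 + (8.2/10)·14.0 = 25.5 m³/s.

Q ≈ 25.5 m³/s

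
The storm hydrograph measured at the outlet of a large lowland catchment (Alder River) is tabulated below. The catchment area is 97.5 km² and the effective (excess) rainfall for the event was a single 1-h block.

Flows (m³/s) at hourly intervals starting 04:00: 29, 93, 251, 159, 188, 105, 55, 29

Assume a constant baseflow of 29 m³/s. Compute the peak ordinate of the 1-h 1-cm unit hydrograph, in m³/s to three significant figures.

Direct runoff: 0.0, 64.0, 222.0, 130.0, 159.0, 76.0, 26.0, 0.0 m³/s; ΣQ_DR = 677.0 m³/s, peak = 222.0 m³/s.
Runoff depth d = ΣQ_DR·Δt / A = 677.0 × 3600 / (97.5 km²) = 25.00 mm.
The 1-cm UH is the DRH scaled by (10 mm)/d, so U_p = 222.0 × 10/25.00 = 88.8 m³/s.

U_p ≈ 88.8 m³/s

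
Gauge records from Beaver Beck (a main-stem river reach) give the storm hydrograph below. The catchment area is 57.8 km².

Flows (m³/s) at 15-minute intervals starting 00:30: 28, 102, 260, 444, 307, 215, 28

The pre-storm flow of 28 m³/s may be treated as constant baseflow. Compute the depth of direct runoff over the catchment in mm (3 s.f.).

d ≈ 18.5 mm

Direct runoff: 0.0, 74.0, 232.0, 416.0, 279.0, 187.0, 0.0 m³/s; ΣQ_DR = 1188 m³/s.
V = ΣQ_DR · Δt = 1188 × 900 s = 1.069 × 10^6 m³.
Over A = 57.8 km², depth = V / A = 18.5 mm.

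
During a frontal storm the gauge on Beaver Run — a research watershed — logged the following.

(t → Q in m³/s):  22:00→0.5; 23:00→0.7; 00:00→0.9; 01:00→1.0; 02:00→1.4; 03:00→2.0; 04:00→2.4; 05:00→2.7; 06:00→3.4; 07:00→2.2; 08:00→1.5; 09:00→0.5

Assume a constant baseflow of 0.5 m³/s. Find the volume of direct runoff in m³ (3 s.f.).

V ≈ 47500 m³

Direct-runoff ordinates (Q − Q_b): 0.0, 0.2, 0.4, 0.5, 0.9, 1.5, 1.9, 2.2, 2.9, 1.7, 1.0, 0.0 m³/s.
ΣQ_DR = 13.20 m³/s.
With Δt = 1 h = 3600 s, V = ΣQ_DR · Δt = 13.20 × 3600 = 47500 m³.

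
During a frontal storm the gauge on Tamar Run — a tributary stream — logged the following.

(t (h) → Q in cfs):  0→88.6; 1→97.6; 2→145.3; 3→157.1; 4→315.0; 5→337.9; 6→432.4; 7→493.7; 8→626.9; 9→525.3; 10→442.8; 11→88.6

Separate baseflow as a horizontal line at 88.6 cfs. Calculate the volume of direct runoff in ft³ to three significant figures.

Direct-runoff ordinates (Q − Q_b): 0.0, 9.0, 56.7, 68.5, 226.4, 249.3, 343.8, 405.1, 538.3, 436.7, 354.2, 0.0 cfs.
ΣQ_DR = 2688 cfs.
With Δt = 1 h = 3600 s, V = ΣQ_DR · Δt = 2688 × 3600 = 9.68 × 10^6 ft³.

V ≈ 9.68 × 10^6 ft³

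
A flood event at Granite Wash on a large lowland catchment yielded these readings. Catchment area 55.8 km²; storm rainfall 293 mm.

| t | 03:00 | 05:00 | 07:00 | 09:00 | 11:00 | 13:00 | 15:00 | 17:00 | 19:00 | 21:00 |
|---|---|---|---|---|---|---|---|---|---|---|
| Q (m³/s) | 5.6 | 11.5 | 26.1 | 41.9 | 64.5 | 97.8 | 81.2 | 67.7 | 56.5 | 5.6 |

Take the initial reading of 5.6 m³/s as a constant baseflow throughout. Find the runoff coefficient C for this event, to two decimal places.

C ≈ 0.18

ΣQ_DR = 402.4 m³/s; V = ΣQ_DR·Δt = 2.897 × 10^6 m³.
Runoff depth d = V / A = 51.92 mm.
C = d / P = 51.92 / 293 = 0.18.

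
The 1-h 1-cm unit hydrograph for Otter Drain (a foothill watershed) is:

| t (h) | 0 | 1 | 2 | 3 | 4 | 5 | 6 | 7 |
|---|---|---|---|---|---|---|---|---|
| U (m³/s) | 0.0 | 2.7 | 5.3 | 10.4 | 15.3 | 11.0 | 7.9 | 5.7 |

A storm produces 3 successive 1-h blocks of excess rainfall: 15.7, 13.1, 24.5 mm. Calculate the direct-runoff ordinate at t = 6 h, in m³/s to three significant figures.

By discrete convolution, Q_j = Σ (P_i / 10 mm) · U_{j−i}.
At t = 6 h (j=6): Q = (15.7/10)·7.9 + (13.1/10)·11.0 + (24.5/10)·15.3 = 64.3 m³/s.

Q ≈ 64.3 m³/s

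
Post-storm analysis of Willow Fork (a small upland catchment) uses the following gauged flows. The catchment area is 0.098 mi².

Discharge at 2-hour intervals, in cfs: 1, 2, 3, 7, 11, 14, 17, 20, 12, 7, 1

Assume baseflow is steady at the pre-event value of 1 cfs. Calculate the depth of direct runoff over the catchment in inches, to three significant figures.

Direct runoff: 0.0, 1.0, 2.0, 6.0, 10.0, 13.0, 16.0, 19.0, 11.0, 6.0, 0.0 cfs; ΣQ_DR = 84.00 cfs.
V = ΣQ_DR · Δt = 84.00 × 7200 s = 6.048 × 10^5 ft³.
Over A = 0.098 mi², depth = V / A = 2.66 in.

d ≈ 2.66 in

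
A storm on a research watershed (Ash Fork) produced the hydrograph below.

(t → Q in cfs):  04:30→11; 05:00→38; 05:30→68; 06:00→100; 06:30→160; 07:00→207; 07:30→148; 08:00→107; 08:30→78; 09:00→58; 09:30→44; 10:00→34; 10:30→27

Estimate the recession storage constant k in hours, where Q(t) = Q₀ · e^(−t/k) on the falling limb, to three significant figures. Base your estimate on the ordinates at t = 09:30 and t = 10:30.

k ≈ 2.05 h

On the falling limb, Q drops from 44 to 27 cfs between t = 09:30 and t = 10:30 (Δt = 1 h).
k = −Δt / ln(Q₂/Q₁) = −1 / ln(27/44) = 2.05 h.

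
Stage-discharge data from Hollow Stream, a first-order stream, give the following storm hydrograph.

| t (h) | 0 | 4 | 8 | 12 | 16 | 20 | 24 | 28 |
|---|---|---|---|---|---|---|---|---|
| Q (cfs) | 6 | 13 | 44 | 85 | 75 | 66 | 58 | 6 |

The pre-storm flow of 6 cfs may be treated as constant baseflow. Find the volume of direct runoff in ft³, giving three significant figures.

Direct-runoff ordinates (Q − Q_b): 0.0, 7.0, 38.0, 79.0, 69.0, 60.0, 52.0, 0.0 cfs.
ΣQ_DR = 305.0 cfs.
With Δt = 4 h = 14400 s, V = ΣQ_DR · Δt = 305.0 × 14400 = 4.39 × 10^6 ft³.

V ≈ 4.39 × 10^6 ft³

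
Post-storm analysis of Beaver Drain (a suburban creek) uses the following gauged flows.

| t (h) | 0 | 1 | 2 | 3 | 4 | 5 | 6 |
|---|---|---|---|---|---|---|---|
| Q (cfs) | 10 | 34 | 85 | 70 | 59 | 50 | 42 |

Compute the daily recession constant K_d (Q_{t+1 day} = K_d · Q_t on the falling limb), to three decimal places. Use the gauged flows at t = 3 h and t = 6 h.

K_d ≈ 0.017

Between t = 3 h and t = 6 h the flow falls from 70 to 42 cfs over 3×1 h = 3 h.
Per-interval ratio K = (42/70)^(1/3) = 0.8434; K_d = K^(24/1) = 0.017.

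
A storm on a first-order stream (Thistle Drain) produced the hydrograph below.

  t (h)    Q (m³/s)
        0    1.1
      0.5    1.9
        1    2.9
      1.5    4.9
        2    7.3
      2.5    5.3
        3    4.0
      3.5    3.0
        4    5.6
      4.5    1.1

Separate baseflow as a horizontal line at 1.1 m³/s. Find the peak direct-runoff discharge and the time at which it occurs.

Q_p = 6.2 m³/s at t = 2 h

Subtracting baseflow gives direct-runoff ordinates: 0.0, 0.8, 1.8, 3.8, 6.2, 4.2, 2.9, 1.9, 4.5, 0.0 m³/s.
The maximum is 6.2 m³/s, occurring at the reading for t = 2 h.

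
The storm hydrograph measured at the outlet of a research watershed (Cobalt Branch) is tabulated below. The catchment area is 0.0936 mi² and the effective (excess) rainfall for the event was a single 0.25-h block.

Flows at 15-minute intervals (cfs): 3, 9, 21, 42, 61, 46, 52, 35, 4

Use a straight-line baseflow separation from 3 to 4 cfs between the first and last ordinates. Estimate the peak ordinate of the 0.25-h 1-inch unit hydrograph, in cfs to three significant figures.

U_p ≈ 57.5 cfs

Direct runoff: 0.00, 5.88, 17.75, 38.62, 57.50, 42.38, 48.25, 31.12, 0.00 cfs; ΣQ_DR = 241.5 cfs, peak = 57.50 cfs.
Runoff depth d = ΣQ_DR·Δt / A = 241.5 × 900 / (0.0936 mi²) = 0.9995 in.
The 1-inch UH is the DRH scaled by (1 in)/d, so U_p = 57.50 × 1/0.9995 = 57.5 cfs.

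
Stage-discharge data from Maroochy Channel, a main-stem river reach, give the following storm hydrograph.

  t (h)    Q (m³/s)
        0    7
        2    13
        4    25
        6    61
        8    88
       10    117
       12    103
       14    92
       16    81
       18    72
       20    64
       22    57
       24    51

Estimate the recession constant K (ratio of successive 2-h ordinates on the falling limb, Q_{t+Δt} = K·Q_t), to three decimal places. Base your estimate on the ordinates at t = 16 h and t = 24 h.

K ≈ 0.891

Using the recession-limb readings at t = 16 h and t = 24 h: Q falls from 81 to 51 m³/s over 4 intervals.
K = (Q₂/Q₁)^(1/4) = (51/81)^(1/4) = 0.891.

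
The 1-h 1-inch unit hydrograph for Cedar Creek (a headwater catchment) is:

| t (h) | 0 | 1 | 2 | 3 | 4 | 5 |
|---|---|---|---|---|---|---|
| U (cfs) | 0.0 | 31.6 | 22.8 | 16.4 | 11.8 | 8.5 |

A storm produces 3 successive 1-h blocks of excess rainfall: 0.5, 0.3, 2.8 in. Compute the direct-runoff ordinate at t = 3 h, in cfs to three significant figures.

Q ≈ 104 cfs

By discrete convolution, Q_j = Σ (P_i / 1 in) · U_{j−i}.
At t = 3 h (j=3): Q = (0.5/1)·16.4 + (0.3/1)·22.8 + (2.8/1)·31.6 = 104 cfs.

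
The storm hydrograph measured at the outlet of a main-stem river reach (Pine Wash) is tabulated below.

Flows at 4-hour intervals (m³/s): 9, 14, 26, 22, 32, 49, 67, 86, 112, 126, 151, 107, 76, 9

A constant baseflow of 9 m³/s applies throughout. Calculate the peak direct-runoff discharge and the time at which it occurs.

Q_p = 142.0 m³/s at t = 40 h

Subtracting baseflow gives direct-runoff ordinates: 0.0, 5.0, 17.0, 13.0, 23.0, 40.0, 58.0, 77.0, 103.0, 117.0, 142.0, 98.0, 67.0, 0.0 m³/s.
The maximum is 142.0 m³/s, occurring at the reading for t = 40 h.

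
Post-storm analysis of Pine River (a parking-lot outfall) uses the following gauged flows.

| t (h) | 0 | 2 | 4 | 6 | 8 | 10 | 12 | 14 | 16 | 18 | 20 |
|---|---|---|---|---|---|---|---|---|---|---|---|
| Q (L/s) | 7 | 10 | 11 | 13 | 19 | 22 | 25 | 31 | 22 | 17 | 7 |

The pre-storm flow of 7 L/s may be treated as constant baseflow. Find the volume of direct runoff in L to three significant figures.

V ≈ 7.70 × 10^5 L

Direct-runoff ordinates (Q − Q_b): 0.0, 3.0, 4.0, 6.0, 12.0, 15.0, 18.0, 24.0, 15.0, 10.0, 0.0 L/s.
ΣQ_DR = 107.0 L/s.
With Δt = 2 h = 7200 s, V = ΣQ_DR · Δt = 107.0 × 7200 = 7.70 × 10^5 L.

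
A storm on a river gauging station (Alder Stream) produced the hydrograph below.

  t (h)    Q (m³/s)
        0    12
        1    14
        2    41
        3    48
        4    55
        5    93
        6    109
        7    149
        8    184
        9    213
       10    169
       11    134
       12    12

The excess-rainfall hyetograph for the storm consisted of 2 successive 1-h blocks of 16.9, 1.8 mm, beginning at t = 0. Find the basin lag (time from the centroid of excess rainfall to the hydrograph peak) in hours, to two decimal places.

t_L ≈ 8.40 h

Centroid of excess rainfall: t_c = Σ P_i·t̄_i / ΣP_i = 0.5963 h (block centres at 0.5, 1.5 h).
Hydrograph peak occurs at t = 9 h, so basin lag t_L = 9 − 0.5963 = 8.40 h.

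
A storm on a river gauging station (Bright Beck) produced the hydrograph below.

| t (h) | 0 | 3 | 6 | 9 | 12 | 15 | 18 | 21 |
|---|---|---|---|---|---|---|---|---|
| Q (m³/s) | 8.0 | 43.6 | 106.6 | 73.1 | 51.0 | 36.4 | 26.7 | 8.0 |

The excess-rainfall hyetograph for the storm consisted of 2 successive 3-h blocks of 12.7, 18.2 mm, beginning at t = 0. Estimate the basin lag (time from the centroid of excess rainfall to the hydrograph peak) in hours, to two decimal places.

Centroid of excess rainfall: t_c = Σ P_i·t̄_i / ΣP_i = 3.2670 h (block centres at 1.5, 4.5 h).
Hydrograph peak occurs at t = 6 h, so basin lag t_L = 6 − 3.2670 = 2.73 h.

t_L ≈ 2.73 h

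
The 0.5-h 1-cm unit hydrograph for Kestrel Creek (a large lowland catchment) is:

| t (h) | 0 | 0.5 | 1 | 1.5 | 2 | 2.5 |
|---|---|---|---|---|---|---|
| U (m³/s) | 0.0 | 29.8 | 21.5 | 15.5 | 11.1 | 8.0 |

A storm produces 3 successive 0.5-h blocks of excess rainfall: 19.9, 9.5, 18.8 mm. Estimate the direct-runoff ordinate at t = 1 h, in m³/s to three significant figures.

Q ≈ 71.1 m³/s

By discrete convolution, Q_j = Σ (P_i / 10 mm) · U_{j−i}.
At t = 1 h (j=2): Q = (19.9/10)·21.5 + (9.5/10)·29.8 + (18.8/10)·0.0 = 71.1 m³/s.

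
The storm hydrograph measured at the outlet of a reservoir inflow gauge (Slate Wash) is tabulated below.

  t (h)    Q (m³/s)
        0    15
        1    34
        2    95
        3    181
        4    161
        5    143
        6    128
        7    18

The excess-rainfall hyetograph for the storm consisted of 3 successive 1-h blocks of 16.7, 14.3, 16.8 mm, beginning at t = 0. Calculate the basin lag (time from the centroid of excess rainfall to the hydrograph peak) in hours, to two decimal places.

Centroid of excess rainfall: t_c = Σ P_i·t̄_i / ΣP_i = 1.5021 h (block centres at 0.5, 1.5, 2.5 h).
Hydrograph peak occurs at t = 3 h, so basin lag t_L = 3 − 1.5021 = 1.50 h.

t_L ≈ 1.50 h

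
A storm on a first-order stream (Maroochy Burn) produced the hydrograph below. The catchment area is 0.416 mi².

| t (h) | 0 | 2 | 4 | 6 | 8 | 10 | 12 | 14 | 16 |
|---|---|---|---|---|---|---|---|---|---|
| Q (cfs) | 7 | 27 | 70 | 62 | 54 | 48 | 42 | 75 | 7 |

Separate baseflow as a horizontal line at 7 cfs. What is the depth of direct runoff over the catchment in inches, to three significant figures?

d ≈ 2.45 in

Direct runoff: 0.0, 20.0, 63.0, 55.0, 47.0, 41.0, 35.0, 68.0, 0.0 cfs; ΣQ_DR = 329.0 cfs.
V = ΣQ_DR · Δt = 329.0 × 7200 s = 2.369 × 10^6 ft³.
Over A = 0.416 mi², depth = V / A = 2.45 in.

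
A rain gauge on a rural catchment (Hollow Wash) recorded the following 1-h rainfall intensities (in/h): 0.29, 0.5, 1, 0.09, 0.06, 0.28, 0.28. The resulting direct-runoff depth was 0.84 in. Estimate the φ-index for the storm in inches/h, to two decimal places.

φ ≈ 0.33 in/h

Only the 2 blocks with intensity above φ contribute runoff: 0.5, 1 in/h.
Σ(I−φ)·Δt = d  ⇒  (0.5+1 − 2φ)·1 = 0.84
φ = (1.500 − 0.84/1) / 2 = 0.33 in/h.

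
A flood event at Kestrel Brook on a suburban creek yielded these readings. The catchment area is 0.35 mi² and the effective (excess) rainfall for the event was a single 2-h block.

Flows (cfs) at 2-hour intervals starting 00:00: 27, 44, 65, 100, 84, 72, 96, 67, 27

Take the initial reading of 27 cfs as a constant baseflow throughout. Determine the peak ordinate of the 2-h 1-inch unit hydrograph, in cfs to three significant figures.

U_p ≈ 24.3 cfs

Direct runoff: 0.0, 17.0, 38.0, 73.0, 57.0, 45.0, 69.0, 40.0, 0.0 cfs; ΣQ_DR = 339.0 cfs, peak = 73.0 cfs.
Runoff depth d = ΣQ_DR·Δt / A = 339.0 × 7200 / (0.35 mi²) = 3.002 in.
The 1-inch UH is the DRH scaled by (1 in)/d, so U_p = 73.0 × 1/3.002 = 24.3 cfs.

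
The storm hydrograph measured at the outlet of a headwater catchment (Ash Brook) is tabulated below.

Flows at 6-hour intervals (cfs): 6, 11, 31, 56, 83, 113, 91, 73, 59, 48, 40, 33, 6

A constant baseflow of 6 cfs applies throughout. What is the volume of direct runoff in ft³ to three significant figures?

V ≈ 1.24 × 10^7 ft³

Direct-runoff ordinates (Q − Q_b): 0.0, 5.0, 25.0, 50.0, 77.0, 107.0, 85.0, 67.0, 53.0, 42.0, 34.0, 27.0, 0.0 cfs.
ΣQ_DR = 572.0 cfs.
With Δt = 6 h = 21600 s, V = ΣQ_DR · Δt = 572.0 × 21600 = 1.24 × 10^7 ft³.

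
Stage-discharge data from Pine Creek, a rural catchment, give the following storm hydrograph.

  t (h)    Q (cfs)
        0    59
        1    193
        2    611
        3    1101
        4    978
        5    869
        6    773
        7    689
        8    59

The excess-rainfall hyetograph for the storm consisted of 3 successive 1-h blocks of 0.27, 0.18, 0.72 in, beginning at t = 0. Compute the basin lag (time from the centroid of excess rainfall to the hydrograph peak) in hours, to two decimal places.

Centroid of excess rainfall: t_c = Σ P_i·t̄_i / ΣP_i = 1.8846 h (block centres at 0.5, 1.5, 2.5 h).
Hydrograph peak occurs at t = 3 h, so basin lag t_L = 3 − 1.8846 = 1.12 h.

t_L ≈ 1.12 h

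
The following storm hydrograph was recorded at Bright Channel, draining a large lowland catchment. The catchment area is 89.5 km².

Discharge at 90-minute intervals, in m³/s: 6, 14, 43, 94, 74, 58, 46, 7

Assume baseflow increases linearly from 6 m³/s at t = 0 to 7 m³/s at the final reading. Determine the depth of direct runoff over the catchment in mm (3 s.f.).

d ≈ 17.5 mm

Direct runoff: 0.00, 7.86, 36.71, 87.57, 67.43, 51.29, 39.14, 0.00 m³/s; ΣQ_DR = 290.0 m³/s.
V = ΣQ_DR · Δt = 290.0 × 5400 s = 1.566 × 10^6 m³.
Over A = 89.5 km², depth = V / A = 17.5 mm.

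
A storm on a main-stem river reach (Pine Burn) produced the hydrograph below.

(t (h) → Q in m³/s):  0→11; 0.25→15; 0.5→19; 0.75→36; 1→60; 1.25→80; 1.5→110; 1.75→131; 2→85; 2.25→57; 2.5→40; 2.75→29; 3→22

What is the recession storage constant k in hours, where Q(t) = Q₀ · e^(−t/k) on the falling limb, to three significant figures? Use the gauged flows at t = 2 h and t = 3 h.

k ≈ 0.740 h

On the falling limb, Q drops from 85 to 22 m³/s between t = 2 h and t = 3 h (Δt = 1 h).
k = −Δt / ln(Q₂/Q₁) = −1 / ln(22/85) = 0.740 h.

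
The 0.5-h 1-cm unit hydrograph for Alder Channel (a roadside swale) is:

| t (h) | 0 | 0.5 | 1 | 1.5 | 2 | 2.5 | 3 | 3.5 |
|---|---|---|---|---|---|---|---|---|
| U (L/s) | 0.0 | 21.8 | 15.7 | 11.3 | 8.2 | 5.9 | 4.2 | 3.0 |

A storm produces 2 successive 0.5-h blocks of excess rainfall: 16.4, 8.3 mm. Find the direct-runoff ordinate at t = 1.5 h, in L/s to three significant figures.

Q ≈ 31.6 L/s

By discrete convolution, Q_j = Σ (P_i / 10 mm) · U_{j−i}.
At t = 1.5 h (j=3): Q = (16.4/10)·11.3 + (8.3/10)·15.7 = 31.6 L/s.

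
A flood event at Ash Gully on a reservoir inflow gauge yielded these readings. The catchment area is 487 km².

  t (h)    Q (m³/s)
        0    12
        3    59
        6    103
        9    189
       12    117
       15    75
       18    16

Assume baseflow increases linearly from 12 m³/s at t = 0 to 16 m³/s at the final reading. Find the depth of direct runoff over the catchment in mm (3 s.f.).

d ≈ 10.5 mm

Direct runoff: 0.00, 46.33, 89.67, 175.00, 102.33, 59.67, 0.00 m³/s; ΣQ_DR = 473.0 m³/s.
V = ΣQ_DR · Δt = 473.0 × 10800 s = 5.108 × 10^6 m³.
Over A = 487 km², depth = V / A = 10.5 mm.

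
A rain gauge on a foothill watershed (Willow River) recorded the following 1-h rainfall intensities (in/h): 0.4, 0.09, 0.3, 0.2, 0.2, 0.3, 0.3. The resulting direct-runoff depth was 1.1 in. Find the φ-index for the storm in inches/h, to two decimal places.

Only the 6 blocks with intensity above φ contribute runoff: 0.4, 0.3, 0.2, 0.2, 0.3, 0.3 in/h.
Σ(I−φ)·Δt = d  ⇒  (0.4+0.3+0.2+0.2+0.3+0.3 − 6φ)·1 = 1.1
φ = (1.700 − 1.1/1) / 6 = 0.10 in/h.

φ ≈ 0.10 in/h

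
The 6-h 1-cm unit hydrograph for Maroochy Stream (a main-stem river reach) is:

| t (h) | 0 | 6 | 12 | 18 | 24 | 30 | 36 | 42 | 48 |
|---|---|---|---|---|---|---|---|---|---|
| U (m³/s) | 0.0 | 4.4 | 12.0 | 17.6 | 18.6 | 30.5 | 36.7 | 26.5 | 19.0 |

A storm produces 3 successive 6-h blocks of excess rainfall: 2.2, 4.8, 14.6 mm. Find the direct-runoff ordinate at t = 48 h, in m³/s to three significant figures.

By discrete convolution, Q_j = Σ (P_i / 10 mm) · U_{j−i}.
At t = 48 h (j=8): Q = (2.2/10)·19.0 + (4.8/10)·26.5 + (14.6/10)·36.7 = 70.5 m³/s.

Q ≈ 70.5 m³/s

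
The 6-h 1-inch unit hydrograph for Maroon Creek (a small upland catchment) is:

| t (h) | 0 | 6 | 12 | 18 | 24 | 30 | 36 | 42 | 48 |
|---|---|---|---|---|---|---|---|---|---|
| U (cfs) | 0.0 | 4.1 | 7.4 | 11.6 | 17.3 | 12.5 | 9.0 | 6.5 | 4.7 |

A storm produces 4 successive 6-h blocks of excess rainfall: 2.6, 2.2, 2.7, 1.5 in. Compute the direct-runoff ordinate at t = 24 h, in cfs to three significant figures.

Q ≈ 96.6 cfs

By discrete convolution, Q_j = Σ (P_i / 1 in) · U_{j−i}.
At t = 24 h (j=4): Q = (2.6/1)·17.3 + (2.2/1)·11.6 + (2.7/1)·7.4 + (1.5/1)·4.1 = 96.6 cfs.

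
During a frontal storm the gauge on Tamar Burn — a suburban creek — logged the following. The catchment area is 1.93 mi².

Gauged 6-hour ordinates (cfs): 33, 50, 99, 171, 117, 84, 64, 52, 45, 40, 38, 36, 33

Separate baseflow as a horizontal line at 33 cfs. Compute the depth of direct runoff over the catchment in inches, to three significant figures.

Direct runoff: 0.0, 17.0, 66.0, 138.0, 84.0, 51.0, 31.0, 19.0, 12.0, 7.0, 5.0, 3.0, 0.0 cfs; ΣQ_DR = 433.0 cfs.
V = ΣQ_DR · Δt = 433.0 × 21600 s = 9.353 × 10^6 ft³.
Over A = 1.93 mi², depth = V / A = 2.09 in.

d ≈ 2.09 in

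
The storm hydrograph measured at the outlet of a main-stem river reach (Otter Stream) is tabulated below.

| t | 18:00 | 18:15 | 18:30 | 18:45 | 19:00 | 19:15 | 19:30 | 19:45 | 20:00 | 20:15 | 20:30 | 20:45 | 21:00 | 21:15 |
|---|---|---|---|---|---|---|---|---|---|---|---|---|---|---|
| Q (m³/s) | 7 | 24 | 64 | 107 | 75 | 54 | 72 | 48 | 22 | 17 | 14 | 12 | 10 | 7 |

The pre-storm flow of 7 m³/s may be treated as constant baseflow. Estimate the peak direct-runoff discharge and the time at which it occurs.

Q_p = 100.0 m³/s at t = 18:45

Subtracting baseflow gives direct-runoff ordinates: 0.0, 17.0, 57.0, 100.0, 68.0, 47.0, 65.0, 41.0, 15.0, 10.0, 7.0, 5.0, 3.0, 0.0 m³/s.
The maximum is 100.0 m³/s, occurring at the reading for t = 18:45.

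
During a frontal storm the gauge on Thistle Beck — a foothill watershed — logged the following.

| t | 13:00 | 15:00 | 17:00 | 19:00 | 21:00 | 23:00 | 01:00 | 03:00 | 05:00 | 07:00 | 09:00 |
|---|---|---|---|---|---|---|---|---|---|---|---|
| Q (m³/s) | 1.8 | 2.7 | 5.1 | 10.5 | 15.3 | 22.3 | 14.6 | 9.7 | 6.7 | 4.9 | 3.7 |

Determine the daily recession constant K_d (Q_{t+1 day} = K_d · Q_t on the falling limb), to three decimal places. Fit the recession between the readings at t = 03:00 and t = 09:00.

K_d ≈ 0.021

Between t = 03:00 and t = 09:00 the flow falls from 9.7 to 3.7 m³/s over 3×2 h = 6 h.
Per-interval ratio K = (3.7/9.7)^(1/3) = 0.7252; K_d = K^(24/2) = 0.021.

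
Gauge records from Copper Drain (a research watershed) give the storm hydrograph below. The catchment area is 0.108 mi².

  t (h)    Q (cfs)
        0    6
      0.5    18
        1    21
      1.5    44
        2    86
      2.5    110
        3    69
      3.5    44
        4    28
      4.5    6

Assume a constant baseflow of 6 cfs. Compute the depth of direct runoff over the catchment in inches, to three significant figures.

Direct runoff: 0.0, 12.0, 15.0, 38.0, 80.0, 104.0, 63.0, 38.0, 22.0, 0.0 cfs; ΣQ_DR = 372.0 cfs.
V = ΣQ_DR · Δt = 372.0 × 1800 s = 6.696 × 10^5 ft³.
Over A = 0.108 mi², depth = V / A = 2.67 in.

d ≈ 2.67 in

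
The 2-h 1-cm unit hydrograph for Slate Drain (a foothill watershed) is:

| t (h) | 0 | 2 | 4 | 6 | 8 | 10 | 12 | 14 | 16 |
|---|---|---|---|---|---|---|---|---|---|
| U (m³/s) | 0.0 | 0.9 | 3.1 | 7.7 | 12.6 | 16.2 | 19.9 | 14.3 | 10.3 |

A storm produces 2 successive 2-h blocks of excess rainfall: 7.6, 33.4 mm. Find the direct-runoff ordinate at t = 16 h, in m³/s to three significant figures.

By discrete convolution, Q_j = Σ (P_i / 10 mm) · U_{j−i}.
At t = 16 h (j=8): Q = (7.6/10)·10.3 + (33.4/10)·14.3 = 55.6 m³/s.

Q ≈ 55.6 m³/s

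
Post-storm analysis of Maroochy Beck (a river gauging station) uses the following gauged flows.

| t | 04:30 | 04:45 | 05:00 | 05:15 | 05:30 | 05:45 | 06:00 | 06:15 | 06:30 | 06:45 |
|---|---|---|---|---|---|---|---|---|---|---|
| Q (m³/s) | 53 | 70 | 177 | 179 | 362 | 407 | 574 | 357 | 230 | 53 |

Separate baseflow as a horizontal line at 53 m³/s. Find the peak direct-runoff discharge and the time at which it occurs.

Subtracting baseflow gives direct-runoff ordinates: 0.0, 17.0, 124.0, 126.0, 309.0, 354.0, 521.0, 304.0, 177.0, 0.0 m³/s.
The maximum is 521.0 m³/s, occurring at the reading for t = 06:00.

Q_p = 521.0 m³/s at t = 06:00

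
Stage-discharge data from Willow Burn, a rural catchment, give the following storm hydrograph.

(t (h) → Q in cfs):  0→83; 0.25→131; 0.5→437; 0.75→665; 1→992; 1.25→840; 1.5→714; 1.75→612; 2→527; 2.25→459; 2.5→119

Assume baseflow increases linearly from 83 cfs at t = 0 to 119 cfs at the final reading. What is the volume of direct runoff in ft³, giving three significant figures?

Direct-runoff ordinates (Q − Q_b): 0.00, 44.40, 346.80, 571.20, 894.60, 739.00, 609.40, 503.80, 415.20, 343.60, 0.00 cfs.
ΣQ_DR = 4468 cfs.
With Δt = 0.25 h = 900 s, V = ΣQ_DR · Δt = 4468 × 900 = 4.02 × 10^6 ft³.

V ≈ 4.02 × 10^6 ft³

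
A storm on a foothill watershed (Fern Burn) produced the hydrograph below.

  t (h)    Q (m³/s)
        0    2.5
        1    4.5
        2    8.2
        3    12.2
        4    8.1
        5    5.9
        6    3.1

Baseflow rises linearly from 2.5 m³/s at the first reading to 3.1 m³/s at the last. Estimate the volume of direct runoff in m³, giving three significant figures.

V ≈ 89600 m³

Direct-runoff ordinates (Q − Q_b): 0.00, 1.90, 5.50, 9.40, 5.20, 2.90, 0.00 m³/s.
ΣQ_DR = 24.90 m³/s.
With Δt = 1 h = 3600 s, V = ΣQ_DR · Δt = 24.90 × 3600 = 89600 m³.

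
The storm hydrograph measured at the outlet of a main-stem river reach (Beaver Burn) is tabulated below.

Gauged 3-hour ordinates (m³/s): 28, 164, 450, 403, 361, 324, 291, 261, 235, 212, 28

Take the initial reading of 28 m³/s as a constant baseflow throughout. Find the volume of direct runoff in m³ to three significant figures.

V ≈ 2.64 × 10^7 m³

Direct-runoff ordinates (Q − Q_b): 0.0, 136.0, 422.0, 375.0, 333.0, 296.0, 263.0, 233.0, 207.0, 184.0, 0.0 m³/s.
ΣQ_DR = 2449 m³/s.
With Δt = 3 h = 10800 s, V = ΣQ_DR · Δt = 2449 × 10800 = 2.64 × 10^7 m³.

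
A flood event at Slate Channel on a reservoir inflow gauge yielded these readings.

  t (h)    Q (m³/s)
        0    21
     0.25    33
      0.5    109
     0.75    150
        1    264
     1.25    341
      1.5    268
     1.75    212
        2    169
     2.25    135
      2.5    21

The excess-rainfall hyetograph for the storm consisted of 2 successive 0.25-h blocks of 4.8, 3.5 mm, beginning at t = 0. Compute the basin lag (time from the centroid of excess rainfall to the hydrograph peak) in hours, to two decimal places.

t_L ≈ 1.02 h

Centroid of excess rainfall: t_c = Σ P_i·t̄_i / ΣP_i = 0.2304 h (block centres at 0.125, 0.375 h).
Hydrograph peak occurs at t = 1.25 h, so basin lag t_L = 1.25 − 0.2304 = 1.02 h.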